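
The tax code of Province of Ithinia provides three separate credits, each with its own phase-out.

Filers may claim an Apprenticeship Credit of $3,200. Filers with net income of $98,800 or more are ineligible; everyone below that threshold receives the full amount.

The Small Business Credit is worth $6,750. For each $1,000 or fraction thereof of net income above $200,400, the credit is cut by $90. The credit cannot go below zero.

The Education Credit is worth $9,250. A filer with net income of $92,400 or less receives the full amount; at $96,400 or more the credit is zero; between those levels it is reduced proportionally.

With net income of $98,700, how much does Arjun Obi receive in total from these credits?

$9,950

Apprenticeship Credit: $98,700 is below the $98,800 cutoff, so the full $3,200 applies.
Small Business Credit: $98,700 is at or below the $200,400 threshold, so the full $6,750 applies.
Education Credit: $98,700 is at or above $96,400, so the credit is $0.
Total: $3,200 + $6,750 + $0 = $9,950.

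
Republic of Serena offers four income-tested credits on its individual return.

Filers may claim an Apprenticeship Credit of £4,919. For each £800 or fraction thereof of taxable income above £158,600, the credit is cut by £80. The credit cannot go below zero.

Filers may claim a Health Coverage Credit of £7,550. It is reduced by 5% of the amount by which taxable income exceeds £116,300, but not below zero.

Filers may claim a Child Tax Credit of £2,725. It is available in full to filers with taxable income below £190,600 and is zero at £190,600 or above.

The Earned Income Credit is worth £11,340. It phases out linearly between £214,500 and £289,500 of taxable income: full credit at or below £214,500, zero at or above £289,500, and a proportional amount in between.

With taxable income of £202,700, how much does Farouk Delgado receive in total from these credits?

Apprenticeship Credit: income exceeds £158,600 by £44,100, which is 56 full-or-partial £800 increments; reduction = 56 × £80 = £4,480, leaving £439.
Health Coverage Credit: 5% of the £86,400 excess over £116,300 is £4,320; credit = £7,550 − £4,320 = £3,230.
Child Tax Credit: £202,700 meets or exceeds the £190,600 cutoff, so the credit is £0.
Earned Income Credit: £202,700 is at or below the £214,500 threshold, so the full £11,340 applies.
Total: £439 + £3,230 + £0 + £11,340 = £15,009.

£15,009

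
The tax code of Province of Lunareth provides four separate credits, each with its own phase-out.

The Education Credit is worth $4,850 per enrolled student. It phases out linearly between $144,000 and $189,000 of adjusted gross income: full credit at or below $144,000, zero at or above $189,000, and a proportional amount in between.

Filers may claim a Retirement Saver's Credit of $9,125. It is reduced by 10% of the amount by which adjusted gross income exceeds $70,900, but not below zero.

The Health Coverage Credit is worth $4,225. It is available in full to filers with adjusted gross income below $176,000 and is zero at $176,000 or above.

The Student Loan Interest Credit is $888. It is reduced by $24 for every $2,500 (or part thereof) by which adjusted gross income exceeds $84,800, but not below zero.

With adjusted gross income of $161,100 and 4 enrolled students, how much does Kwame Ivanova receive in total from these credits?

$16,502

Education Credit: base = 4 × $4,850 = $19,400. $161,100 is $17,100 into a $45,000 phase-out range, leaving 27,900/45,000 of the credit: $19,400 × 27,900/45,000 = $12,028.
Retirement Saver's Credit: 10% of the $90,200 excess over $70,900 is $9,020; credit = $9,125 − $9,020 = $105.
Health Coverage Credit: $161,100 is below the $176,000 cutoff, so the full $4,225 applies.
Student Loan Interest Credit: income exceeds $84,800 by $76,300, which is 31 full-or-partial $2,500 increments; reduction = 31 × $24 = $744, leaving $144.
Total: $12,028 + $105 + $4,225 + $144 = $16,502.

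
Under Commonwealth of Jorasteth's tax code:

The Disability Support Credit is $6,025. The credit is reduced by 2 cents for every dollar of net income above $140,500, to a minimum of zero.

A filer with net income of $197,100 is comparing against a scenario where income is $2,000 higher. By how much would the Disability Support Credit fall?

$40

At $197,100 — 2% of the $56,600 excess over $140,500 is $1,132; credit = $6,025 − $1,132 = $4,893.
At $199,100 — 2% of the $58,600 excess over $140,500 is $1,172; credit = $6,025 − $1,172 = $4,853.
Lost: $4,893 − $4,853 = $40.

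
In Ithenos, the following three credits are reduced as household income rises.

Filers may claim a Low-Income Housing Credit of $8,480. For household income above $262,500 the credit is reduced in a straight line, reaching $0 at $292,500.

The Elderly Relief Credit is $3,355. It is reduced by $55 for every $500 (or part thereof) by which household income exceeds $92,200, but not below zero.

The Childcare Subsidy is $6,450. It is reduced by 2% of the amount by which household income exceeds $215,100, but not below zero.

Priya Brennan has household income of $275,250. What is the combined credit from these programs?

Low-Income Housing Credit: $275,250 is $12,750 into a $30,000 phase-out range, leaving 17,250/30,000 of the credit: $8,480 × 17,250/30,000 = $4,876.
Elderly Relief Credit: income exceeds $92,200 by $183,050 → 367 increments × $55 = $20,185 ≥ base, so the credit is $0.
Childcare Subsidy: 2% of the $60,150 excess over $215,100 is $1,203; credit = $6,450 − $1,203 = $5,247.
Total: $4,876 + $0 + $5,247 = $10,123.

$10,123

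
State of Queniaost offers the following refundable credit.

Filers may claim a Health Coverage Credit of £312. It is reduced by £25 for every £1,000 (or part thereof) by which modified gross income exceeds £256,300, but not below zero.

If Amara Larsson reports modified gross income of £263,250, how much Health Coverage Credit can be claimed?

£137

Health Coverage Credit: income exceeds £256,300 by £6,950, which is 7 full-or-partial £1,000 increments; reduction = 7 × £25 = £175, leaving £137.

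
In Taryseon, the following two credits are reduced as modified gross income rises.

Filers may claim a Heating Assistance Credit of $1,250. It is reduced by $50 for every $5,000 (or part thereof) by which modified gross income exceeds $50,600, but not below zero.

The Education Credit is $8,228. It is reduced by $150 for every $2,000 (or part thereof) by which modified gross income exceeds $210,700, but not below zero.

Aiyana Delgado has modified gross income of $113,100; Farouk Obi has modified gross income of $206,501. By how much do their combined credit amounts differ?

Aiyana ($113,100): Heating Assistance Credit: income exceeds $50,600 by $62,500, which is 13 full-or-partial $5,000 increments; reduction = 13 × $50 = $650, leaving $600. Education Credit: $113,100 is at or below the $210,700 threshold, so the full $8,228 applies. total $600 + $8,228 = $8,828
Farouk ($206,501): Heating Assistance Credit: income exceeds $50,600 by $155,901 → 32 increments × $50 = $1,600 ≥ base, so the credit is $0. Education Credit: $206,501 is at or below the $210,700 threshold, so the full $8,228 applies. total $0 + $8,228 = $8,228
Difference: |$8,828 − $8,228| = $600.

$600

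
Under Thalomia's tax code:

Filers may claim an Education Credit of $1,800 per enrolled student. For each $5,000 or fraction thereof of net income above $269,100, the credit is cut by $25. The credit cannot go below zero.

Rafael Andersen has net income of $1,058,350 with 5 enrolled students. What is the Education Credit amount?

$5,050

Education Credit: base = 5 × $1,800 = $9,000. income exceeds $269,100 by $789,250, which is 158 full-or-partial $5,000 increments; reduction = 158 × $25 = $3,950, leaving $5,050.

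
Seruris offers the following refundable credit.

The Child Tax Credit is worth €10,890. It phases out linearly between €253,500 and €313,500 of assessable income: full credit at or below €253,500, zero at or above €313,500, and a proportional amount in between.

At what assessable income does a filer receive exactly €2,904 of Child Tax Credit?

€2,904 is 2,904/10,890 of the full €10,890, so 7,986/10,890 of the €60,000 range has been used: income = €253,500 + €60,000 × 7,986/10,890 = €297,500.

€297,500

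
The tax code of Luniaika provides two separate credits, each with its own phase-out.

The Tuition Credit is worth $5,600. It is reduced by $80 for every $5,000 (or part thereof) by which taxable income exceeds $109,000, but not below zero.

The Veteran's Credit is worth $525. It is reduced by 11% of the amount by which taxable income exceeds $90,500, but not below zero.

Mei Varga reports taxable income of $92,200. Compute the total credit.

$5,938

Tuition Credit: $92,200 is at or below the $109,000 threshold, so the full $5,600 applies.
Veteran's Credit: 11% of the $1,700 excess over $90,500 is $187; credit = $525 − $187 = $338.
Total: $5,600 + $338 = $5,938.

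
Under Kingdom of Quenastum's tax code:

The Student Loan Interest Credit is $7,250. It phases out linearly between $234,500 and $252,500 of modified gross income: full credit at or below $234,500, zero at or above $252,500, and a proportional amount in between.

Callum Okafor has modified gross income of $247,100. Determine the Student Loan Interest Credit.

$2,175

Student Loan Interest Credit: $247,100 is $12,600 into a $18,000 phase-out range, leaving 5,400/18,000 of the credit: $7,250 × 5,400/18,000 = $2,175.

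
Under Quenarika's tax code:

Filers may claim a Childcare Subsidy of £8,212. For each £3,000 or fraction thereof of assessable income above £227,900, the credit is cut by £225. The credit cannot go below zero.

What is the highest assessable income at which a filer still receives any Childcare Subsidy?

After 36 increments the reduction is 36 × £225 = £8,100, leaving £112; one more increment wipes it out. Increment 36 ends at excess 36 × £3,000 = £108,000, so the highest qualifying income is £227,900 + £108,000 = £335,900.

£335,900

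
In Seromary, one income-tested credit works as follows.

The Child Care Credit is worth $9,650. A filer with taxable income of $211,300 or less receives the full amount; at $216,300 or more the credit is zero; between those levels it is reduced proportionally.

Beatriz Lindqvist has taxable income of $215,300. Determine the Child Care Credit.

Child Care Credit: $215,300 is $4,000 into a $5,000 phase-out range, leaving 1,000/5,000 of the credit: $9,650 × 1,000/5,000 = $1,930.

$1,930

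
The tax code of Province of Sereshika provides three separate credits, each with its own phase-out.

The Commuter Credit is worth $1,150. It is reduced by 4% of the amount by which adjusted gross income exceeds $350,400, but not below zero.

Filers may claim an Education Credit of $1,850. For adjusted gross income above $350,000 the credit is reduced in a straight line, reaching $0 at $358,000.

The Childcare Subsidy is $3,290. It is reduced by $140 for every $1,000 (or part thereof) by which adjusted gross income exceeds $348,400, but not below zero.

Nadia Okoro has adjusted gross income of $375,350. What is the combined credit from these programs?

$152

Commuter Credit: 4% of the $24,950 excess over $350,400 is $998; credit = $1,150 − $998 = $152.
Education Credit: $375,350 is at or above $358,000, so the credit is $0.
Childcare Subsidy: income exceeds $348,400 by $26,950 → 27 increments × $140 = $3,780 ≥ base, so the credit is $0.
Total: $152 + $0 + $0 = $152.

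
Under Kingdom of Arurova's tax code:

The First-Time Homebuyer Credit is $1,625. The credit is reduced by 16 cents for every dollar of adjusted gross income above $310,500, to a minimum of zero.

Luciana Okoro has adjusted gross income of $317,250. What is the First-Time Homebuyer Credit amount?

$545

First-Time Homebuyer Credit: 16% of the $6,750 excess over $310,500 is $1,080; credit = $1,625 − $1,080 = $545.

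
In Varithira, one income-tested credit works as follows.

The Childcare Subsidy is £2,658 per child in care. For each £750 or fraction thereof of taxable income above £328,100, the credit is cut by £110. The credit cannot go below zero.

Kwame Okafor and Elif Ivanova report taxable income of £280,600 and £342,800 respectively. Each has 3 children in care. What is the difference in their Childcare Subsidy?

Kwame (£280,600): Childcare Subsidy: base = 3 × £2,658 = £7,974. £280,600 is at or below the £328,100 threshold, so the full £7,974 applies.
Elif (£342,800): Childcare Subsidy: base = 3 × £2,658 = £7,974. income exceeds £328,100 by £14,700, which is 20 full-or-partial £750 increments; reduction = 20 × £110 = £2,200, leaving £5,774.
Difference: |£7,974 − £5,774| = £2,200.

£2,200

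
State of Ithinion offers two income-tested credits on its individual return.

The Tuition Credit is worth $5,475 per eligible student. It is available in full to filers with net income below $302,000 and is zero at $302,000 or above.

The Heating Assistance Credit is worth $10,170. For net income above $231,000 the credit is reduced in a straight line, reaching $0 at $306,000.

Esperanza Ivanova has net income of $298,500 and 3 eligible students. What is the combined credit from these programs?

Tuition Credit: base = 3 × $5,475 = $16,425. $298,500 is below the $302,000 cutoff, so the full $16,425 applies.
Heating Assistance Credit: $298,500 is $67,500 into a $75,000 phase-out range, leaving 7,500/75,000 of the credit: $10,170 × 7,500/75,000 = $1,017.
Total: $16,425 + $1,017 = $17,442.

$17,442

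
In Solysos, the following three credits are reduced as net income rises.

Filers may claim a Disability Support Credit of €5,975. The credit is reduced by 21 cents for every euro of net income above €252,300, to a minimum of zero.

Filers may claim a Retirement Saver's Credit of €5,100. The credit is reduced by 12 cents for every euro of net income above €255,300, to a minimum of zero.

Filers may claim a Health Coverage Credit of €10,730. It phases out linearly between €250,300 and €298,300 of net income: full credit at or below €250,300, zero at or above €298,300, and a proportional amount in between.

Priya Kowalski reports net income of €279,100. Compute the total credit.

Disability Support Credit: 21% of the €26,800 excess over €252,300 is €5,628; credit = €5,975 − €5,628 = €347.
Retirement Saver's Credit: 12% of the €23,800 excess over €255,300 is €2,856; credit = €5,100 − €2,856 = €2,244.
Health Coverage Credit: €279,100 is €28,800 into a €48,000 phase-out range, leaving 19,200/48,000 of the credit: €10,730 × 19,200/48,000 = €4,292.
Total: €347 + €2,244 + €4,292 = €6,883.

€6,883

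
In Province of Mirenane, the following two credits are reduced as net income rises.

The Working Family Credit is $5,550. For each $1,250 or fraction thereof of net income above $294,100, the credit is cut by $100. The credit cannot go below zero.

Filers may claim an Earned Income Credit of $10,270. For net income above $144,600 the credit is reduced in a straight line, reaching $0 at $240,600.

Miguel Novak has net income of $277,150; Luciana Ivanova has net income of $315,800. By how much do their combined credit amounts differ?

Miguel ($277,150): Working Family Credit: $277,150 is at or below the $294,100 threshold, so the full $5,550 applies. Earned Income Credit: $277,150 is at or above $240,600, so the credit is $0. total $5,550 + $0 = $5,550
Luciana ($315,800): Working Family Credit: income exceeds $294,100 by $21,700, which is 18 full-or-partial $1,250 increments; reduction = 18 × $100 = $1,800, leaving $3,750. Earned Income Credit: $315,800 is at or above $240,600, so the credit is $0. total $3,750 + $0 = $3,750
Difference: |$5,550 − $3,750| = $1,800.

$1,800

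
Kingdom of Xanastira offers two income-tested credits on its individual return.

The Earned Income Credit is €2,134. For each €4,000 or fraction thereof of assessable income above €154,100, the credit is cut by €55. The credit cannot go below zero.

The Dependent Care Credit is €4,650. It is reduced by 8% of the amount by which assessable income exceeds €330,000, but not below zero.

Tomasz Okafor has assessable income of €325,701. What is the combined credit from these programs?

Earned Income Credit: income exceeds €154,100 by €171,601 → 43 increments × €55 = €2,365 ≥ base, so the credit is €0.
Dependent Care Credit: €325,701 is at or below the €330,000 threshold, so the full €4,650 applies.
Total: €0 + €4,650 = €4,650.

€4,650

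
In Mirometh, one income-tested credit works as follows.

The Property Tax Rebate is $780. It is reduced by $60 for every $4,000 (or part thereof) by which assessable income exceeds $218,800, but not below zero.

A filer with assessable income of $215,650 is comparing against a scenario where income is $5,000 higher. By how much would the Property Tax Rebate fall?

At $215,650 — $215,650 is at or below the $218,800 threshold, so the full $780 applies.
At $220,650 — income exceeds $218,800 by $1,850, which is 1 full-or-partial $4,000 increment; reduction = 1 × $60 = $60, leaving $720.
Lost: $780 − $720 = $60.

$60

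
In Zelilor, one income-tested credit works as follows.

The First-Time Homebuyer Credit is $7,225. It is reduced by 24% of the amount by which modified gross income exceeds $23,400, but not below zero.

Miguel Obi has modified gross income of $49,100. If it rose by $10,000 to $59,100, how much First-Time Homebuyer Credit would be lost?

$1,057

At $49,100 — 24% of the $25,700 excess over $23,400 is $6,168; credit = $7,225 − $6,168 = $1,057.
At $59,100 — 24% of the $35,700 excess over $23,400 is $8,568 ≥ base, so the credit is $0.
Lost: $1,057 − $0 = $1,057.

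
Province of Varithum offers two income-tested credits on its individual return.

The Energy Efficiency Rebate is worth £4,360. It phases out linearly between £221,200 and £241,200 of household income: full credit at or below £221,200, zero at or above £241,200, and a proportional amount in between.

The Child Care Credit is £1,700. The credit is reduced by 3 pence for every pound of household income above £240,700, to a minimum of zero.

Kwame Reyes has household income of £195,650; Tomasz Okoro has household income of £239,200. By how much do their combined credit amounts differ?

Kwame (£195,650): Energy Efficiency Rebate: £195,650 is at or below the £221,200 threshold, so the full £4,360 applies. Child Care Credit: £195,650 is at or below the £240,700 threshold, so the full £1,700 applies. total £4,360 + £1,700 = £6,060
Tomasz (£239,200): Energy Efficiency Rebate: £239,200 is £18,000 into a £20,000 phase-out range, leaving 2,000/20,000 of the credit: £4,360 × 2,000/20,000 = £436. Child Care Credit: £239,200 is at or below the £240,700 threshold, so the full £1,700 applies. total £436 + £1,700 = £2,136
Difference: |£6,060 − £2,136| = £3,924.

£3,924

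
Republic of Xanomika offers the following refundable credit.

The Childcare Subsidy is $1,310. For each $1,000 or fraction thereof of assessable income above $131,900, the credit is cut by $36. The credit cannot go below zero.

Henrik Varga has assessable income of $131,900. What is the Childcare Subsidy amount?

Childcare Subsidy: $131,900 is at or below the $131,900 threshold, so the full $1,310 applies.

$1,310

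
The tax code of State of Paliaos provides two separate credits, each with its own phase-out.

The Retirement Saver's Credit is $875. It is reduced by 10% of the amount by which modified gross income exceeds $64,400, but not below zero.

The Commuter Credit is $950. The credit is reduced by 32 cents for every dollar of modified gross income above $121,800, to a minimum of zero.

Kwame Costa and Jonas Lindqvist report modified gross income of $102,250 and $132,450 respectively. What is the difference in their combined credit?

Kwame ($102,250): Retirement Saver's Credit: 10% of the $37,850 excess over $64,400 is $3,785 ≥ base, so the credit is $0. Commuter Credit: $102,250 is at or below the $121,800 threshold, so the full $950 applies. total $0 + $950 = $950
Jonas ($132,450): Retirement Saver's Credit: 10% of the $68,050 excess over $64,400 is $6,805 ≥ base, so the credit is $0. Commuter Credit: 32% of the $10,650 excess over $121,800 is $3,408 ≥ base, so the credit is $0. total $0 + $0 = $0
Difference: |$950 − $0| = $950.

$950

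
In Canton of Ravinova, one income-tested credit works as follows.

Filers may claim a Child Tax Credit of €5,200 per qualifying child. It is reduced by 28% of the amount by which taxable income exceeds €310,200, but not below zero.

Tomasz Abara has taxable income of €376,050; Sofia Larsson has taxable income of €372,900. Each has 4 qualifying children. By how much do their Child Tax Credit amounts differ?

€882

Tomasz (€376,050): Child Tax Credit: base = 4 × €5,200 = €20,800. 28% of the €65,850 excess over €310,200 is €18,438; credit = €20,800 − €18,438 = €2,362.
Sofia (€372,900): Child Tax Credit: base = 4 × €5,200 = €20,800. 28% of the €62,700 excess over €310,200 is €17,556; credit = €20,800 − €17,556 = €3,244.
Difference: |€2,362 − €3,244| = €882.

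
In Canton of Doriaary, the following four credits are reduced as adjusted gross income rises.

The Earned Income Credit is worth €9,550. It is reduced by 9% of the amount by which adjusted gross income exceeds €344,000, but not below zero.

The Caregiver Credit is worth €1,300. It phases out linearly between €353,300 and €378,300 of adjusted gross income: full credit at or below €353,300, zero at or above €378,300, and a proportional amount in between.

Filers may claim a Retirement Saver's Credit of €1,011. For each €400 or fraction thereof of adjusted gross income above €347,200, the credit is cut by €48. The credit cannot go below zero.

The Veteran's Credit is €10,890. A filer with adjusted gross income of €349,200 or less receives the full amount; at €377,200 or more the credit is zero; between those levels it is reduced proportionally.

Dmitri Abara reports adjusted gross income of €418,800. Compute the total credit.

€2,818

Earned Income Credit: 9% of the €74,800 excess over €344,000 is €6,732; credit = €9,550 − €6,732 = €2,818.
Caregiver Credit: €418,800 is at or above €378,300, so the credit is €0.
Retirement Saver's Credit: income exceeds €347,200 by €71,600 → 179 increments × €48 = €8,592 ≥ base, so the credit is €0.
Veteran's Credit: €418,800 is at or above €377,200, so the credit is €0.
Total: €2,818 + €0 + €0 + €0 = €2,818.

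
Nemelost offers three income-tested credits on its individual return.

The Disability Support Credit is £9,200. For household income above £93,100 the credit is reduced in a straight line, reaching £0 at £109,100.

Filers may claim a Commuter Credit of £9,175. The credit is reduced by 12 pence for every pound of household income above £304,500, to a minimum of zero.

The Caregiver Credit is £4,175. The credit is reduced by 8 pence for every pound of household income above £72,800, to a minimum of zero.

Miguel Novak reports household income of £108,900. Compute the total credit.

£10,577

Disability Support Credit: £108,900 is £15,800 into a £16,000 phase-out range, leaving 200/16,000 of the credit: £9,200 × 200/16,000 = £115.
Commuter Credit: £108,900 is at or below the £304,500 threshold, so the full £9,175 applies.
Caregiver Credit: 8% of the £36,100 excess over £72,800 is £2,888; credit = £4,175 − £2,888 = £1,287.
Total: £115 + £9,175 + £1,287 = £10,577.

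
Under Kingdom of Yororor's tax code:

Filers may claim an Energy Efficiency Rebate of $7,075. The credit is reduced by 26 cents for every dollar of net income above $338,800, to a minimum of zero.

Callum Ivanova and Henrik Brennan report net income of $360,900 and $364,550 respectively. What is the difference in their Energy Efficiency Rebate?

$949

Callum ($360,900): Energy Efficiency Rebate: 26% of the $22,100 excess over $338,800 is $5,746; credit = $7,075 − $5,746 = $1,329.
Henrik ($364,550): Energy Efficiency Rebate: 26% of the $25,750 excess over $338,800 is $6,695; credit = $7,075 − $6,695 = $380.
Difference: |$1,329 − $380| = $949.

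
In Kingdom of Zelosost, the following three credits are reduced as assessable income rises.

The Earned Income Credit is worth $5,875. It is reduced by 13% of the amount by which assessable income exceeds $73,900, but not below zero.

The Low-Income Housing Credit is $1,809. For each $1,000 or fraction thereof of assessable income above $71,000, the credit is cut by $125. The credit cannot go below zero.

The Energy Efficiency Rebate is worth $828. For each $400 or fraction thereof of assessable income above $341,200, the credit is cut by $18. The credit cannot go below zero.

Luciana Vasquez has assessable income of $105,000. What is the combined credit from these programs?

Earned Income Credit: 13% of the $31,100 excess over $73,900 is $4,043; credit = $5,875 − $4,043 = $1,832.
Low-Income Housing Credit: income exceeds $71,000 by $34,000 → 34 increments × $125 = $4,250 ≥ base, so the credit is $0.
Energy Efficiency Rebate: $105,000 is at or below the $341,200 threshold, so the full $828 applies.
Total: $1,832 + $0 + $828 = $2,660.

$2,660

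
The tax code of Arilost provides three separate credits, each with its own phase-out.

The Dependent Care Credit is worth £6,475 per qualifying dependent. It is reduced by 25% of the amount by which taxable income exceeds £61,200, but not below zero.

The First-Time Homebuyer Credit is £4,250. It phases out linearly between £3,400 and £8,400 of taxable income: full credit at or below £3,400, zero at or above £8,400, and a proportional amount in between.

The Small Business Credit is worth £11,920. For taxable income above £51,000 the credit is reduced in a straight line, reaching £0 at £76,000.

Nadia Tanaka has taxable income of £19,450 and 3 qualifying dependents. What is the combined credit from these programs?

£31,345

Dependent Care Credit: base = 3 × £6,475 = £19,425. £19,450 is at or below the £61,200 threshold, so the full £19,425 applies.
First-Time Homebuyer Credit: £19,450 is at or above £8,400, so the credit is £0.
Small Business Credit: £19,450 is at or below the £51,000 threshold, so the full £11,920 applies.
Total: £19,425 + £0 + £11,920 = £31,345.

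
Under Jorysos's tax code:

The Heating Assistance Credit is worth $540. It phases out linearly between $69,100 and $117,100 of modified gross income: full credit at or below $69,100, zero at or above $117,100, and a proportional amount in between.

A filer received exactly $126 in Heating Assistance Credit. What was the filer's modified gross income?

$105,900

$126 is 126/540 of the full $540, so 414/540 of the $48,000 range has been used: income = $69,100 + $48,000 × 414/540 = $105,900.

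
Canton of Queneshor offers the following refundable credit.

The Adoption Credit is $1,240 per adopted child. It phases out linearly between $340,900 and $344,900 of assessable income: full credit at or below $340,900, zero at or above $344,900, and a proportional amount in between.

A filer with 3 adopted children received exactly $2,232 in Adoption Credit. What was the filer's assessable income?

$342,500

Full credit = 3 × $1,240 = $3,720.
$2,232 is 2,232/3,720 of the full $3,720, so 1,488/3,720 of the $4,000 range has been used: income = $340,900 + $4,000 × 1,488/3,720 = $342,500.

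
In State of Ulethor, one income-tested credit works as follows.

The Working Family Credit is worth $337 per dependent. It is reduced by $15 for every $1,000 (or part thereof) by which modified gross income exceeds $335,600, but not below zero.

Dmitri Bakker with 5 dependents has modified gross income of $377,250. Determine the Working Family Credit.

$1,055

Working Family Credit: base = 5 × $337 = $1,685. income exceeds $335,600 by $41,650, which is 42 full-or-partial $1,000 increments; reduction = 42 × $15 = $630, leaving $1,055.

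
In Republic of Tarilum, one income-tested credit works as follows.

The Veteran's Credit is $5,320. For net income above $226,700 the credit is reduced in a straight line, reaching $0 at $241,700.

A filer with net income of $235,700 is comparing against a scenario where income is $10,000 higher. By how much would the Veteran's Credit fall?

At $235,700 — $235,700 is $9,000 into a $15,000 phase-out range, leaving 6,000/15,000 of the credit: $5,320 × 6,000/15,000 = $2,128.
At $245,700 — $245,700 is at or above $241,700, so the credit is $0.
Lost: $2,128 − $0 = $2,128.

$2,128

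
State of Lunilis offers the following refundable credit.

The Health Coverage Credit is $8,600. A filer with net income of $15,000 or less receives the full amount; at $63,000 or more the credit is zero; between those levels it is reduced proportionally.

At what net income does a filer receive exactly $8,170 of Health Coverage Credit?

$8,170 is 8,170/8,600 of the full $8,600, so 430/8,600 of the $48,000 range has been used: income = $15,000 + $48,000 × 430/8,600 = $17,400.

$17,400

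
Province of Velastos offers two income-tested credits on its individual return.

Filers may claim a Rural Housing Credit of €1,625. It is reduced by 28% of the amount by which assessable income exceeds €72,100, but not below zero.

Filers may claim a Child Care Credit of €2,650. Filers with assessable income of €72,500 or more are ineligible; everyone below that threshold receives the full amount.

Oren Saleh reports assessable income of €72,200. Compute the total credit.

€4,247

Rural Housing Credit: 28% of the €100 excess over €72,100 is €28; credit = €1,625 − €28 = €1,597.
Child Care Credit: €72,200 is below the €72,500 cutoff, so the full €2,650 applies.
Total: €1,597 + €2,650 = €4,247.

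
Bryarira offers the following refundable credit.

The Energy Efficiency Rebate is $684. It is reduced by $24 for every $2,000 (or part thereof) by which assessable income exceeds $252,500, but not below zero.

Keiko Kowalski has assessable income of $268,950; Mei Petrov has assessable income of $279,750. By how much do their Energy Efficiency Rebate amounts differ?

$120

Keiko ($268,950): Energy Efficiency Rebate: income exceeds $252,500 by $16,450, which is 9 full-or-partial $2,000 increments; reduction = 9 × $24 = $216, leaving $468.
Mei ($279,750): Energy Efficiency Rebate: income exceeds $252,500 by $27,250, which is 14 full-or-partial $2,000 increments; reduction = 14 × $24 = $336, leaving $348.
Difference: |$468 − $348| = $120.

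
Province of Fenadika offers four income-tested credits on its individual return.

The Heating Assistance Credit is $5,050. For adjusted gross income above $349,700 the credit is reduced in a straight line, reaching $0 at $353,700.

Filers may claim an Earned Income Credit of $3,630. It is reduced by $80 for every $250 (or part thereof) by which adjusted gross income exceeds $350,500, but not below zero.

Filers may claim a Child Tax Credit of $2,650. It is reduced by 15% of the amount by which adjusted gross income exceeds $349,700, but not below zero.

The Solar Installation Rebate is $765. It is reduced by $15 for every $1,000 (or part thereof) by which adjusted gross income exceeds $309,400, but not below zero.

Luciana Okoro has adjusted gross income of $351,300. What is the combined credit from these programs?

$8,885

Heating Assistance Credit: $351,300 is $1,600 into a $4,000 phase-out range, leaving 2,400/4,000 of the credit: $5,050 × 2,400/4,000 = $3,030.
Earned Income Credit: income exceeds $350,500 by $800, which is 4 full-or-partial $250 increments; reduction = 4 × $80 = $320, leaving $3,310.
Child Tax Credit: 15% of the $1,600 excess over $349,700 is $240; credit = $2,650 − $240 = $2,410.
Solar Installation Rebate: income exceeds $309,400 by $41,900, which is 42 full-or-partial $1,000 increments; reduction = 42 × $15 = $630, leaving $135.
Total: $3,030 + $3,310 + $2,410 + $135 = $8,885.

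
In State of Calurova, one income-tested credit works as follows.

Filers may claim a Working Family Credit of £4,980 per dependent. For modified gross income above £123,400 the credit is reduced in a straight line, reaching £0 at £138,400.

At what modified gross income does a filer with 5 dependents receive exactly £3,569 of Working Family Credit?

£136,250

Full credit = 5 × £4,980 = £24,900.
£3,569 is 3,569/24,900 of the full £24,900, so 21,331/24,900 of the £15,000 range has been used: income = £123,400 + £15,000 × 21,331/24,900 = £136,250.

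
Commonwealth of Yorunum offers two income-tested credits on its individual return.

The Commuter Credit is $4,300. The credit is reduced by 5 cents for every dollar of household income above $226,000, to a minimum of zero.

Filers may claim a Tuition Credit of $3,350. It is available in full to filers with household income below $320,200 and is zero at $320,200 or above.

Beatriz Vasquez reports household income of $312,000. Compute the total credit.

Commuter Credit: 5% of the $86,000 excess over $226,000 is $4,300 ≥ base, so the credit is $0.
Tuition Credit: $312,000 is below the $320,200 cutoff, so the full $3,350 applies.
Total: $0 + $3,350 = $3,350.

$3,350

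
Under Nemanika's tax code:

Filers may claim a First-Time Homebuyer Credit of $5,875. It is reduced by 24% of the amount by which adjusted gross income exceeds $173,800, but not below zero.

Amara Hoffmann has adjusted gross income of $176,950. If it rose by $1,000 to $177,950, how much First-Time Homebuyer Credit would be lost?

$240

At $176,950 — 24% of the $3,150 excess over $173,800 is $756; credit = $5,875 − $756 = $5,119.
At $177,950 — 24% of the $4,150 excess over $173,800 is $996; credit = $5,875 − $996 = $4,879.
Lost: $5,119 − $4,879 = $240.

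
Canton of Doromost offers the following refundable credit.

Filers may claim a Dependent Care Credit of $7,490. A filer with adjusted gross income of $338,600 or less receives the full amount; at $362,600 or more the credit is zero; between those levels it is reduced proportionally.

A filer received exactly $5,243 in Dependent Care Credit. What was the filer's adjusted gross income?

$5,243 is 5,243/7,490 of the full $7,490, so 2,247/7,490 of the $24,000 range has been used: income = $338,600 + $24,000 × 2,247/7,490 = $345,800.

$345,800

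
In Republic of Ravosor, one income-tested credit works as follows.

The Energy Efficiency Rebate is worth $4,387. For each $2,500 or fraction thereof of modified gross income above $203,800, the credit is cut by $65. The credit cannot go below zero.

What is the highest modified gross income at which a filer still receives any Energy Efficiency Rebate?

After 67 increments the reduction is 67 × $65 = $4,355, leaving $32; one more increment wipes it out. Increment 67 ends at excess 67 × $2,500 = $167,500, so the highest qualifying income is $203,800 + $167,500 = $371,300.

$371,300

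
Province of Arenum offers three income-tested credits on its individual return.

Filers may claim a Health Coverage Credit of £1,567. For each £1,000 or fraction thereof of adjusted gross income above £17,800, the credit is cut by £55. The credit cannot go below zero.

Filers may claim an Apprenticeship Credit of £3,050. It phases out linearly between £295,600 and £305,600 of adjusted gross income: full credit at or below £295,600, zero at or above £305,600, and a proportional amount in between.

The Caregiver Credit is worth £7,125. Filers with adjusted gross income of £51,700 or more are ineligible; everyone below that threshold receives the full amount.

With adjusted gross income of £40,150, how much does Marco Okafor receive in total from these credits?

Health Coverage Credit: income exceeds £17,800 by £22,350, which is 23 full-or-partial £1,000 increments; reduction = 23 × £55 = £1,265, leaving £302.
Apprenticeship Credit: £40,150 is at or below the £295,600 threshold, so the full £3,050 applies.
Caregiver Credit: £40,150 is below the £51,700 cutoff, so the full £7,125 applies.
Total: £302 + £3,050 + £7,125 = £10,477.

£10,477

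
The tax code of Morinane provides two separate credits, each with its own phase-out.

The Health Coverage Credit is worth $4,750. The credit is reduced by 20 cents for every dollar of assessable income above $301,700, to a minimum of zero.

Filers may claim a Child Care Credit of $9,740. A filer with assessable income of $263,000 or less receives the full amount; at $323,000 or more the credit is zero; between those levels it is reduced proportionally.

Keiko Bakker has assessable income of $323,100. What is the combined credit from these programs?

Health Coverage Credit: 20% of the $21,400 excess over $301,700 is $4,280; credit = $4,750 − $4,280 = $470.
Child Care Credit: $323,100 is at or above $323,000, so the credit is $0.
Total: $470 + $0 = $470.

$470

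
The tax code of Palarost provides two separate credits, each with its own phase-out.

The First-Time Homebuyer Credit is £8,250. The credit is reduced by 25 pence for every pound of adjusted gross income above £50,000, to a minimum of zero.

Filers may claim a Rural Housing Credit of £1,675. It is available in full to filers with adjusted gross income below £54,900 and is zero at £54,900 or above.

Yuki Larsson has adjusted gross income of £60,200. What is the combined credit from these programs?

First-Time Homebuyer Credit: 25% of the £10,200 excess over £50,000 is £2,550; credit = £8,250 − £2,550 = £5,700.
Rural Housing Credit: £60,200 meets or exceeds the £54,900 cutoff, so the credit is £0.
Total: £5,700 + £0 = £5,700.

£5,700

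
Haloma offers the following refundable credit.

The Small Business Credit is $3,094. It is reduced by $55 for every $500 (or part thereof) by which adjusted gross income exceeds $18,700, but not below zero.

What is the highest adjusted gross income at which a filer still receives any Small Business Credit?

$46,700

After 56 increments the reduction is 56 × $55 = $3,080, leaving $14; one more increment wipes it out. Increment 56 ends at excess 56 × $500 = $28,000, so the highest qualifying income is $18,700 + $28,000 = $46,700.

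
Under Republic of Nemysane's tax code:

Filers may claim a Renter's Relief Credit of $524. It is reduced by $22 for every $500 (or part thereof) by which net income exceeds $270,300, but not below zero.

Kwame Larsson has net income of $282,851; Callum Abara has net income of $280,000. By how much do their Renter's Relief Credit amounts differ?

$84

Kwame ($282,851): Renter's Relief Credit: income exceeds $270,300 by $12,551 → 26 increments × $22 = $572 ≥ base, so the credit is $0.
Callum ($280,000): Renter's Relief Credit: income exceeds $270,300 by $9,700, which is 20 full-or-partial $500 increments; reduction = 20 × $22 = $440, leaving $84.
Difference: |$0 − $84| = $84.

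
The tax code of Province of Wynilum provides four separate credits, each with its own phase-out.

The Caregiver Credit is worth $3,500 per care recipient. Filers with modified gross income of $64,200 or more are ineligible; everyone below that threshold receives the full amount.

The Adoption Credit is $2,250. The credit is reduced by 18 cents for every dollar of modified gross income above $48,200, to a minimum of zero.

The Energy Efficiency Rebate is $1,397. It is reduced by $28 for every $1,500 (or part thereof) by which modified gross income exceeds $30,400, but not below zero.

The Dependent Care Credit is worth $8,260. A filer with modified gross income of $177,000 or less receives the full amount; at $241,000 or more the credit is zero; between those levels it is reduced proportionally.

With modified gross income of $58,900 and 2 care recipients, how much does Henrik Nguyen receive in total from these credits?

$16,449

Caregiver Credit: base = 2 × $3,500 = $7,000. $58,900 is below the $64,200 cutoff, so the full $7,000 applies.
Adoption Credit: 18% of the $10,700 excess over $48,200 is $1,926; credit = $2,250 − $1,926 = $324.
Energy Efficiency Rebate: income exceeds $30,400 by $28,500, which is 19 full-or-partial $1,500 increments; reduction = 19 × $28 = $532, leaving $865.
Dependent Care Credit: $58,900 is at or below the $177,000 threshold, so the full $8,260 applies.
Total: $7,000 + $324 + $865 + $8,260 = $16,449.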